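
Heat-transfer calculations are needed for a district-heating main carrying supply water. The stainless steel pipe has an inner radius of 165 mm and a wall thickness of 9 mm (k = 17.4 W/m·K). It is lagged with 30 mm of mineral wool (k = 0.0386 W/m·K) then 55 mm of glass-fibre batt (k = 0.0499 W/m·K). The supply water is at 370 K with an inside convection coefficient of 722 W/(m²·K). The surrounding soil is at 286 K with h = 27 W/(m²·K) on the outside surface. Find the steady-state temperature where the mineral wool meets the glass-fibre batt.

Per-layer cylindrical resistances, series-summed:
R_inner film = 1/(h_i·2πr₁L) = 1/(722×2π×0.165×1) = 0.001336 K/W
R_stainless steel pipe wall = ln(174/165)/(2π×17.4×1) = 4.858×10^-4 K/W
R_mineral wool = ln(204/174)/(2π×0.0386×1) = 0.6559 K/W
R_glass-fibre batt = ln(259/204)/(2π×0.0499×1) = 0.7614 K/W
R_outer film = 1/(h_o·2πr_oL) = 1/(27×2π×0.259×1) = 0.02276 K/W
R_total = 1.442 K/W
Q = ΔT/R_total = 84/1.442
Q = 58.3 W/m
T_interface = T_inner − Q·ΣR(inner→interface) = 370 − 58.3×0.6577

T ≈ 332 K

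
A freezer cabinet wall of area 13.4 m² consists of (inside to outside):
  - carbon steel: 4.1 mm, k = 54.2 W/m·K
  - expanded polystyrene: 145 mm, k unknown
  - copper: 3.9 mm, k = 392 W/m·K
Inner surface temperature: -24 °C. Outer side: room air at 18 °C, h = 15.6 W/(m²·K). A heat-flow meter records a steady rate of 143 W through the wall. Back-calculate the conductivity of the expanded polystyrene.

Model the wall as resistances in series:
R_carbon steel = L/(kA) = 0.0041/(54.2×13.4) = 5.645×10^-6 K/W
R_copper = L/(kA) = 0.0039/(392×13.4) = 7.425×10^-7 K/W
R_outer film = 1/(h_o·A) = 1/(15.6×13.4) = 0.004784 K/W
Sum of known resistances R_other = 0.00479 K/W
Total R = ΔT/Q = 42/143 = 0.2937 K/W
R_expanded polystyrene = R_total − R_other = 0.2889 K/W
k = L/(R·A) = 0.145/(0.2889×13.4)

k ≈ 0.0375 W/(m·K)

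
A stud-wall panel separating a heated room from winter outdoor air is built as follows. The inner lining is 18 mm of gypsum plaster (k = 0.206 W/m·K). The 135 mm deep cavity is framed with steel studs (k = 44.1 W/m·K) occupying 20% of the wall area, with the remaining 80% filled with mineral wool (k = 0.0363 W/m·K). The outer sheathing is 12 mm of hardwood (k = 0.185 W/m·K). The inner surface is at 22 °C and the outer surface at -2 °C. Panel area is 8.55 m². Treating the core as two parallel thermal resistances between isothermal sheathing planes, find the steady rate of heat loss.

Sheathing layers in series; stud and cavity paths in parallel between them.
R_inner = 0.018/(0.206×8.55) = 0.01022 K/W
R_stud  = 0.135/(44.1×0.2×8.55) = 0.00179 K/W
R_cav   = 0.135/(0.0363×0.8×8.55) = 0.5437 K/W
1/R_core = 1/R_stud + 1/R_cav → R_core = 0.001784 K/W
R_outer = 0.012/(0.185×8.55) = 0.007587 K/W
R_total = 0.01959 K/W
Q = ΔT/R_total = 24/0.01959

Q ≈ 1230 W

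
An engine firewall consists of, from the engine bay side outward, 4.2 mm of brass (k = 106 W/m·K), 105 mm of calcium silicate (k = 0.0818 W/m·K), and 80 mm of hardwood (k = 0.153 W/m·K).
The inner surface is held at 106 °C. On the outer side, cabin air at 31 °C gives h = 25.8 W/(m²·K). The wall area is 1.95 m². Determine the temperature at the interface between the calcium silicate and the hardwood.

Using the resistance-network approach (series):
R_brass = L/(kA) = 0.0042/(106×1.95) = 2.032×10^-5 K/W
R_calcium silicate = L/(kA) = 0.105/(0.0818×1.95) = 0.6583 K/W
R_hardwood = L/(kA) = 0.08/(0.153×1.95) = 0.2681 K/W
R_outer film = 1/(h_o·A) = 1/(25.8×1.95) = 0.01988 K/W
R_total = 0.9463 K/W;  Q = ΔT/R_total = 75/0.9463 = 79.26 W
T_interface = T_inner − Q·ΣR(inner→interface) = 106 − 79.3×0.6583

T ≈ 53.8 °C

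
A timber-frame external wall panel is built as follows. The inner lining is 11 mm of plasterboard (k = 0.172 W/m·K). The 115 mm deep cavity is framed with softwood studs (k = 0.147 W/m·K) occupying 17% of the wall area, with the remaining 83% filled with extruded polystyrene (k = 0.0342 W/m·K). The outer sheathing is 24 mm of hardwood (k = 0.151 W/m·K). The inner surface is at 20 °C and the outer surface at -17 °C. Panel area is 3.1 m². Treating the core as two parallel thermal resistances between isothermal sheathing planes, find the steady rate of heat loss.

Sheathing layers in series; stud and cavity paths in parallel between them.
R_inner = 0.011/(0.172×3.1) = 0.02063 K/W
R_stud  = 0.115/(0.147×0.17×3.1) = 1.484 K/W
R_cav   = 0.115/(0.0342×0.83×3.1) = 1.307 K/W
1/R_core = 1/R_stud + 1/R_cav → R_core = 0.695 K/W
R_outer = 0.024/(0.151×3.1) = 0.05127 K/W
R_total = 0.7669 K/W
Q = ΔT/R_total = 37/0.7669

Q ≈ 48.2 W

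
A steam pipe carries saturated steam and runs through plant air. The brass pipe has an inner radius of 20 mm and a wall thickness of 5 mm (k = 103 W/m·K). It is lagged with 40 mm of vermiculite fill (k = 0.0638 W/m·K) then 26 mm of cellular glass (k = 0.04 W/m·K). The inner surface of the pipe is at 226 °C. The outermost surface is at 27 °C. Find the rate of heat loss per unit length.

q′ ≈ 53.5 W/m

Treating each annulus and film as a series resistance:
R_brass pipe wall = ln(25/20)/(2π×103×1) = 3.448×10^-4 K/W
R_vermiculite fill = ln(65/25)/(2π×0.0638×1) = 2.384 K/W
R_cellular glass = ln(91/65)/(2π×0.04×1) = 1.339 K/W
R_total = 3.723 K/W
Q = ΔT/R_total = 199/3.723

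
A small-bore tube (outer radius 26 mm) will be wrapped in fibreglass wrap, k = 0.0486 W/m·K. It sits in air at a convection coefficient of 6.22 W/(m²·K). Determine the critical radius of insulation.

For a cylinder r_cr = k/h = 0.0486/6.22
r_cr = 7.81 mm; since the bare radius (26 mm) is above r_cr, any added insulation will reduce heat loss.

r_cr ≈ 7.81 mm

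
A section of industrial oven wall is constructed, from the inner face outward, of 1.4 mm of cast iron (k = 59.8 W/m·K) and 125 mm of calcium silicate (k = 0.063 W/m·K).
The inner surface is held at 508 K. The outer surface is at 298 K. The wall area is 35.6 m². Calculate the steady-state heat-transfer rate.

Q ≈ 3770 W

Using the resistance-network approach (series):
R_cast iron = L/(kA) = 0.0014/(59.8×35.6) = 6.576×10^-7 K/W
R_calcium silicate = L/(kA) = 0.125/(0.063×35.6) = 0.05573 K/W
R_total = 0.05573 K/W
Q = ΔT / R_total = 210 / 0.05573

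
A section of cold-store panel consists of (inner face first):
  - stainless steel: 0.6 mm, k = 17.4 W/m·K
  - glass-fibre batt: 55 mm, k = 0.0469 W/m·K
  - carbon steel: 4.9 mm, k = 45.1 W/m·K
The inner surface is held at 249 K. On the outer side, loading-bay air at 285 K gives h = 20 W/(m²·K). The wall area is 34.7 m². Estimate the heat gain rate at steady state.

Model the wall as resistances in series:
R_stainless steel = L/(kA) = 0.0006/(17.4×34.7) = 9.937×10^-7 K/W
R_glass-fibre batt = L/(kA) = 0.055/(0.0469×34.7) = 0.0338 K/W
R_carbon steel = L/(kA) = 0.0049/(45.1×34.7) = 3.131×10^-6 K/W
R_outer film = 1/(h_o·A) = 1/(20×34.7) = 0.001441 K/W
R_total = 0.03524 K/W
Q = ΔT / R_total = 36 / 0.03524

Q ≈ 1020 W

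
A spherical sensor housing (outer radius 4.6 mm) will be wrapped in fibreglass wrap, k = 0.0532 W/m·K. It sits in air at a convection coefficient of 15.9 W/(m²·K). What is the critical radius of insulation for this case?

r_cr ≈ 6.69 mm

For a sphere r_cr = 2k/h = 2×0.0532/15.9
r_cr = 6.69 mm; since the bare radius (4.6 mm) is below r_cr, adding a thin layer of insulation will *increase* heat loss.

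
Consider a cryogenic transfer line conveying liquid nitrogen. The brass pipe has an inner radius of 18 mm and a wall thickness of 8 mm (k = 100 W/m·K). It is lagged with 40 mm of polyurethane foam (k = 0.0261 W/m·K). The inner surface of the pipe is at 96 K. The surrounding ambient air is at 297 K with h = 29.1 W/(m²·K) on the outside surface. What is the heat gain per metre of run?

For a radial system each layer contributes R = ln(r_out/r_in)/(2πkL); films add R = 1/(hA).
R_brass pipe wall = ln(26/18)/(2π×100×1) = 5.853×10^-4 K/W
R_polyurethane foam = ln(66/26)/(2π×0.0261×1) = 5.681 K/W
R_outer film = 1/(h_o·2πr_oL) = 1/(29.1×2π×0.066×1) = 0.08287 K/W
R_total = 5.764 K/W
Q = ΔT/R_total = 201/5.764

q′ ≈ 34.9 W/m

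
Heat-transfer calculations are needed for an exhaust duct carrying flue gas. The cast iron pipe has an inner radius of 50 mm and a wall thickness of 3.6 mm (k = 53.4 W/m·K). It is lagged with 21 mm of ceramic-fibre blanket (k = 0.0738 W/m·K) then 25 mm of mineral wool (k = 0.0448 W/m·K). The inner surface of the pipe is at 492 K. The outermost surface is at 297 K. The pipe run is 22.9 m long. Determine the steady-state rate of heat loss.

Q ≈ 2570 W

Radial resistances (cylindrical: R_cond = ln(r_o/r_i)/(2πkL), R_conv = 1/(h·2πrL)):
R_cast iron pipe wall = ln(53.6/50)/(2π×53.4×22.9) = 9.049×10^-6 K/W
R_ceramic-fibre blanket = ln(74.6/53.6)/(2π×0.0738×22.9) = 0.03113 K/W
R_mineral wool = ln(99.6/74.6)/(2π×0.0448×22.9) = 0.04484 K/W
R_total = 0.07598 K/W
Q = ΔT/R_total = 195/0.07598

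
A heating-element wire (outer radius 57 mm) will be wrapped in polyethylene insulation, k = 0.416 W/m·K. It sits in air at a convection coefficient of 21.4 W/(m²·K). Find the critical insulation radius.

r_cr ≈ 19.4 mm

For a cylinder r_cr = k/h = 0.416/21.4
r_cr = 19.4 mm; since the bare radius (57 mm) is above r_cr, any added insulation will reduce heat loss.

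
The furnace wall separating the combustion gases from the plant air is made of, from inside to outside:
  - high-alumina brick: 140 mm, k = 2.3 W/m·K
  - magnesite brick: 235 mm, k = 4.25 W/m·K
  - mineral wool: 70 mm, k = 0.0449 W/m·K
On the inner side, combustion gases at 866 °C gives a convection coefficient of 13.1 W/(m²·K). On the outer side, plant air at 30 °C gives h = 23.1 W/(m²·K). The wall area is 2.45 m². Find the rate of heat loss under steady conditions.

Q ≈ 1140 W

Using the resistance-network approach (series):
R_inner film = 1/(h_i·A) = 1/(13.1×2.45) = 0.03116 K/W
R_high-alumina brick = L/(kA) = 0.14/(2.3×2.45) = 0.02484 K/W
R_magnesite brick = L/(kA) = 0.235/(4.25×2.45) = 0.02257 K/W
R_mineral wool = L/(kA) = 0.07/(0.0449×2.45) = 0.6363 K/W
R_outer film = 1/(h_o·A) = 1/(23.1×2.45) = 0.01767 K/W
R_total = 0.7326 K/W
Q = ΔT / R_total = 836 / 0.7326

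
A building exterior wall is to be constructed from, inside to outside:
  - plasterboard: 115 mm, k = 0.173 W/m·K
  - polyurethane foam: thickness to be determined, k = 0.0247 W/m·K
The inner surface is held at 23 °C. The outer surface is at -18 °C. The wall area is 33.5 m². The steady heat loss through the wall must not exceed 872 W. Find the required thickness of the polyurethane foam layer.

Treating each layer as a thermal resistance in series:
R_plasterboard = L/(kA) = 0.115/(0.173×33.5) = 0.01984 K/W
Sum of the known resistances R_other = 0.01984 K/W
Required total resistance R_tot = ΔT/Q_allow = 41/872 = 0.04702 K/W
R_polyurethane foam = R_tot − R_other = 0.02718 K/W
L = R·k·A = 0.02718×0.0247×33.5

L ≈ 22.5 mm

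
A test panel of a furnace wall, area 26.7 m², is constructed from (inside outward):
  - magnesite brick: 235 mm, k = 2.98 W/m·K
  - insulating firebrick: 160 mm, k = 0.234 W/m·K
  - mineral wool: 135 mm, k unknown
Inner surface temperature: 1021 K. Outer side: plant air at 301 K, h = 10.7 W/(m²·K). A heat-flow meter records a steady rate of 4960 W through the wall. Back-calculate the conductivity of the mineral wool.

k ≈ 0.0447 W/(m·K)

Thermal resistances in series:
R_magnesite brick = L/(kA) = 0.235/(2.98×26.7) = 0.002954 K/W
R_insulating firebrick = L/(kA) = 0.16/(0.234×26.7) = 0.02561 K/W
R_outer film = 1/(h_o·A) = 1/(10.7×26.7) = 0.0035 K/W
Sum of known resistances R_other = 0.03206 K/W
Total R = ΔT/Q = 720/4960 = 0.1452 K/W
R_mineral wool = R_total − R_other = 0.1131 K/W
k = L/(R·A) = 0.135/(0.1131×26.7)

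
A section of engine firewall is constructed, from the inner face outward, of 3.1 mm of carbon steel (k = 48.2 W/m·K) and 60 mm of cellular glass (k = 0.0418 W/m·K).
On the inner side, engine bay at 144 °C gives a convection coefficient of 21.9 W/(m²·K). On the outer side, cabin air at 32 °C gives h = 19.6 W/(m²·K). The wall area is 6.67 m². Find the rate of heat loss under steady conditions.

Using the resistance-network approach (series):
R_inner film = 1/(h_i·A) = 1/(21.9×6.67) = 0.006846 K/W
R_carbon steel = L/(kA) = 0.0031/(48.2×6.67) = 9.642×10^-6 K/W
R_cellular glass = L/(kA) = 0.06/(0.0418×6.67) = 0.2152 K/W
R_outer film = 1/(h_o·A) = 1/(19.6×6.67) = 0.007649 K/W
R_total = 0.2297 K/W
Q = ΔT / R_total = 112 / 0.2297

Q ≈ 488 W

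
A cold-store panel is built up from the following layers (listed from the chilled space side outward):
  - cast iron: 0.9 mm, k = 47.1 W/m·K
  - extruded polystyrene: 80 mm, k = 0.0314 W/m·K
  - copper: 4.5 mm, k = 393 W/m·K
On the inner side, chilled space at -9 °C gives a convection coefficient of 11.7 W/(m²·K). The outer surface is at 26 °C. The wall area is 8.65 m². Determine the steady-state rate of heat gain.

Q ≈ 115 W

Using the resistance-network approach (series):
R_inner film = 1/(h_i·A) = 1/(11.7×8.65) = 0.009881 K/W
R_cast iron = L/(kA) = 0.0009/(47.1×8.65) = 2.209×10^-6 K/W
R_extruded polystyrene = L/(kA) = 0.08/(0.0314×8.65) = 0.2945 K/W
R_copper = L/(kA) = 0.0045/(393×8.65) = 1.324×10^-6 K/W
R_total = 0.3044 K/W
Q = ΔT / R_total = 35 / 0.3044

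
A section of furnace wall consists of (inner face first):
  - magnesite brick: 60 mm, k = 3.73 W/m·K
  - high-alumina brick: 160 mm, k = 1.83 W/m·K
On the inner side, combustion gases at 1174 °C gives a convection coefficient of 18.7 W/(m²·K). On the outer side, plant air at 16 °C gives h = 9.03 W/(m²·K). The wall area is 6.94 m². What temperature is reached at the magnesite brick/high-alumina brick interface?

T ≈ 873 °C

Treating each layer as a thermal resistance in series:
R_inner film = 1/(h_i·A) = 1/(18.7×6.94) = 0.007705 K/W
R_magnesite brick = L/(kA) = 0.06/(3.73×6.94) = 0.002318 K/W
R_high-alumina brick = L/(kA) = 0.16/(1.83×6.94) = 0.0126 K/W
R_outer film = 1/(h_o·A) = 1/(9.03×6.94) = 0.01596 K/W
R_total = 0.03858 K/W;  Q = ΔT/R_total = 1158/0.03858 = 30020 W
T_interface = T_inner − Q·ΣR(inner→interface) = 1174 − 30000×0.01002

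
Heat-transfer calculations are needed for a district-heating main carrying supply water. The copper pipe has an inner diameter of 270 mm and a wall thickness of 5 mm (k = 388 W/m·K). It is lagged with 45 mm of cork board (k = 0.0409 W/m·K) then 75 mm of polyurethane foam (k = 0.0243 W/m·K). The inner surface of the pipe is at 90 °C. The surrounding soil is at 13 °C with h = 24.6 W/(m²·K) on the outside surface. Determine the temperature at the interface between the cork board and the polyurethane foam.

Radial resistances (cylindrical: R_cond = ln(r_o/r_i)/(2πkL), R_conv = 1/(h·2πrL)):
R_copper pipe wall = ln(140/135)/(2π×388×1) = 1.492×10^-5 K/W
R_cork board = ln(185/140)/(2π×0.0409×1) = 1.085 K/W
R_polyurethane foam = ln(260/185)/(2π×0.0243×1) = 2.229 K/W
R_outer film = 1/(h_o·2πr_oL) = 1/(24.6×2π×0.26×1) = 0.02488 K/W
R_total = 3.338 K/W
Q = ΔT/R_total = 77/3.338
Q = 23.1 W/m
T_interface = T_inner − Q·ΣR(inner→interface) = 90 − 23.1×1.085

T ≈ 65 °C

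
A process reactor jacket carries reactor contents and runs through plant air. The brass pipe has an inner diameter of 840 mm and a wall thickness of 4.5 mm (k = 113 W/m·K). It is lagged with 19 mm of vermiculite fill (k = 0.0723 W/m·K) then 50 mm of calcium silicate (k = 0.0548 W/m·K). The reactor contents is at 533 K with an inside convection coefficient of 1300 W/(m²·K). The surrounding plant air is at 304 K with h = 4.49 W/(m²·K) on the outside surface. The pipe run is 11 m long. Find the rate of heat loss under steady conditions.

Q ≈ 5260 W

For a radial system each layer contributes R = ln(r_out/r_in)/(2πkL); films add R = 1/(hA).
R_inner film = 1/(h_i·2πr₁L) = 1/(1300×2π×0.42×11) = 2.65×10^-5 K/W
R_brass pipe wall = ln(424.5/420)/(2π×113×11) = 1.365×10^-6 K/W
R_vermiculite fill = ln(443.5/424.5)/(2π×0.0723×11) = 0.008762 K/W
R_calcium silicate = ln(493.5/443.5)/(2π×0.0548×11) = 0.0282 K/W
R_outer film = 1/(h_o·2πr_oL) = 1/(4.49×2π×0.4935×11) = 0.00653 K/W
R_total = 0.04352 K/W
Q = ΔT/R_total = 229/0.04352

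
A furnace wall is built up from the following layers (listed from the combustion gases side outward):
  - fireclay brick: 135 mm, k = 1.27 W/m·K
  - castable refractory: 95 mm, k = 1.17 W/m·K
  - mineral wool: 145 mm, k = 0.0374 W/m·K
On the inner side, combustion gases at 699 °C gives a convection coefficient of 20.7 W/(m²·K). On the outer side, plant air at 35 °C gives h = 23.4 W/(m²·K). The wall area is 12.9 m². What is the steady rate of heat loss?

Treating each layer as a thermal resistance in series:
R_inner film = 1/(h_i·A) = 1/(20.7×12.9) = 0.003745 K/W
R_fireclay brick = L/(kA) = 0.135/(1.27×12.9) = 0.00824 K/W
R_castable refractory = L/(kA) = 0.095/(1.17×12.9) = 0.006294 K/W
R_mineral wool = L/(kA) = 0.145/(0.0374×12.9) = 0.3005 K/W
R_outer film = 1/(h_o·A) = 1/(23.4×12.9) = 0.003313 K/W
R_total = 0.3221 K/W
Q = ΔT / R_total = 664 / 0.3221

Q ≈ 2060 W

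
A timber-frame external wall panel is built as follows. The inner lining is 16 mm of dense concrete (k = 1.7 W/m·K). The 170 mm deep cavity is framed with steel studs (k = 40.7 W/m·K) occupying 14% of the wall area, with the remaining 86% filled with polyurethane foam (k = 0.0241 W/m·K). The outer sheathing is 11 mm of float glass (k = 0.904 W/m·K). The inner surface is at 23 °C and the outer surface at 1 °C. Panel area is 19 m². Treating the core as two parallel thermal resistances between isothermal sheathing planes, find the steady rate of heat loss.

Q ≈ 8150 W

Sheathing layers in series; stud and cavity paths in parallel between them.
R_inner = 0.016/(1.7×19) = 4.954×10^-4 K/W
R_stud  = 0.17/(40.7×0.14×19) = 0.00157 K/W
R_cav   = 0.17/(0.0241×0.86×19) = 0.4317 K/W
1/R_core = 1/R_stud + 1/R_cav → R_core = 0.001565 K/W
R_outer = 0.011/(0.904×19) = 6.404×10^-4 K/W
R_total = 0.0027 K/W
Q = ΔT/R_total = 22/0.0027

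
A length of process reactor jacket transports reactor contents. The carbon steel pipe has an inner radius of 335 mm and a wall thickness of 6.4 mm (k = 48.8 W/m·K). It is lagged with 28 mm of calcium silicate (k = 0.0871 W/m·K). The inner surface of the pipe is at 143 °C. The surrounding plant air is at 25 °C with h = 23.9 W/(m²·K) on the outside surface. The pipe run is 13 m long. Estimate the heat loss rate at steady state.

Q ≈ 9460 W

Cylindrical conduction, so R = ln(r₂/r₁)/(2πkL) per layer, in series:
R_carbon steel pipe wall = ln(341.4/335)/(2π×48.8×13) = 4.748×10^-6 K/W
R_calcium silicate = ln(369.4/341.4)/(2π×0.0871×13) = 0.01108 K/W
R_outer film = 1/(h_o·2πr_oL) = 1/(23.9×2π×0.3694×13) = 0.001387 K/W
R_total = 0.01247 K/W
Q = ΔT/R_total = 118/0.01247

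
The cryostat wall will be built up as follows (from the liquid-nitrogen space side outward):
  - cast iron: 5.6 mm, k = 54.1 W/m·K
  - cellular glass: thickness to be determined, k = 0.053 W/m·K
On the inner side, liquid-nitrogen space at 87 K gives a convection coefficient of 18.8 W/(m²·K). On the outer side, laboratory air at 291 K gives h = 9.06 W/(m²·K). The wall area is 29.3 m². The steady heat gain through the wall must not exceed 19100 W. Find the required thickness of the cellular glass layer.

Treating each layer as a thermal resistance in series:
R_inner film = 1/(h_i·A) = 1/(18.8×29.3) = 0.001815 K/W
R_cast iron = L/(kA) = 0.0056/(54.1×29.3) = 3.533×10^-6 K/W
R_outer film = 1/(h_o·A) = 1/(9.06×29.3) = 0.003767 K/W
Sum of the known resistances R_other = 0.005586 K/W
Required total resistance R_tot = ΔT/Q_allow = 204/19100 = 0.01068 K/W
R_cellular glass = R_tot − R_other = 0.005095 K/W
L = R·k·A = 0.005095×0.053×29.3

L ≈ 7.91 mm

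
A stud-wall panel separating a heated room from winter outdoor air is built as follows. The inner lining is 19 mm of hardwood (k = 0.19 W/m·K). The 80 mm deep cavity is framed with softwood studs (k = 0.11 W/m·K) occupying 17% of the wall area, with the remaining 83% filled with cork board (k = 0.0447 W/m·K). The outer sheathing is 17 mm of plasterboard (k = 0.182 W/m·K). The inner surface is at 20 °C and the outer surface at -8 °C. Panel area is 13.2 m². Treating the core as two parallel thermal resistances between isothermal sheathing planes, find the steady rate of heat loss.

Q ≈ 227 W

Sheathing layers in series; stud and cavity paths in parallel between them.
R_inner = 0.019/(0.19×13.2) = 0.007576 K/W
R_stud  = 0.08/(0.11×0.17×13.2) = 0.3241 K/W
R_cav   = 0.08/(0.0447×0.83×13.2) = 0.1634 K/W
1/R_core = 1/R_stud + 1/R_cav → R_core = 0.1086 K/W
R_outer = 0.017/(0.182×13.2) = 0.007076 K/W
R_total = 0.1233 K/W
Q = ΔT/R_total = 28/0.1233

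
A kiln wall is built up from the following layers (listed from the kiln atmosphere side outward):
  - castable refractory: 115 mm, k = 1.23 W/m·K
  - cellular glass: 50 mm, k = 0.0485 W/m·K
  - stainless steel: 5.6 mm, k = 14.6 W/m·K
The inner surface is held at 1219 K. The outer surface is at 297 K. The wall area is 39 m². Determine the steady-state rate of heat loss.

Q ≈ 32000 W

Series thermal resistances:
R_castable refractory = L/(kA) = 0.115/(1.23×39) = 0.002397 K/W
R_cellular glass = L/(kA) = 0.05/(0.0485×39) = 0.02643 K/W
R_stainless steel = L/(kA) = 0.0056/(14.6×39) = 9.835×10^-6 K/W
R_total = 0.02884 K/W
Q = ΔT / R_total = 922 / 0.02884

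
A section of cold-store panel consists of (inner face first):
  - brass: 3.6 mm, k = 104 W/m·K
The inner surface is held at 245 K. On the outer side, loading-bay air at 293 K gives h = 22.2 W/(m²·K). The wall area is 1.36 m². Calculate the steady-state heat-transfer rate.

Q ≈ 1450 W

Treating each layer as a thermal resistance in series:
R_brass = L/(kA) = 0.0036/(104×1.36) = 2.545×10^-5 K/W
R_outer film = 1/(h_o·A) = 1/(22.2×1.36) = 0.03312 K/W
R_total = 0.03315 K/W
Q = ΔT / R_total = 48 / 0.03315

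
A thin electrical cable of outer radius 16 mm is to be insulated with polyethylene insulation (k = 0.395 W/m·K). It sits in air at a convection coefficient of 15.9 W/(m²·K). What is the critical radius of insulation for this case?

For a cylinder r_cr = k/h = 0.395/15.9
r_cr = 24.8 mm; since the bare radius (16 mm) is below r_cr, adding a thin layer of insulation will *increase* heat loss.

r_cr ≈ 24.8 mm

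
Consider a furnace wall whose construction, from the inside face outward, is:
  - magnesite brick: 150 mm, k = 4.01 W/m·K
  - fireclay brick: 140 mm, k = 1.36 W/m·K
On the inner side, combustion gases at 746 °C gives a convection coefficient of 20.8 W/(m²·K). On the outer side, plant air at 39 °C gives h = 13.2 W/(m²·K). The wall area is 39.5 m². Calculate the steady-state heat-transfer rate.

Q ≈ 106000 W

Treating each layer as a thermal resistance in series:
R_inner film = 1/(h_i·A) = 1/(20.8×39.5) = 0.001217 K/W
R_magnesite brick = L/(kA) = 0.15/(4.01×39.5) = 9.47×10^-4 K/W
R_fireclay brick = L/(kA) = 0.14/(1.36×39.5) = 0.002606 K/W
R_outer film = 1/(h_o·A) = 1/(13.2×39.5) = 0.001918 K/W
R_total = 0.006688 K/W
Q = ΔT / R_total = 707 / 0.006688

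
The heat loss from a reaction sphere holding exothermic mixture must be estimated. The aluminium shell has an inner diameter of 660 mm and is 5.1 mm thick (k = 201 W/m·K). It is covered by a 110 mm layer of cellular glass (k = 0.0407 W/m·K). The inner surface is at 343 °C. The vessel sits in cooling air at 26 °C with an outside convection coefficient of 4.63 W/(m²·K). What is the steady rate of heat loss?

Q ≈ 207 W

Each spherical layer contributes R = (1/r_i − 1/r_o)/(4πk):
R_aluminium shell = (1/0.33 − 1/0.3351)/(4π×201) = 1.826×10^-5 K/W
R_cellular glass = (1/0.3351 − 1/0.4451)/(4π×0.0407) = 1.442 K/W
R_outer film = 1/(h·4πr_o²) = 1/(4.63×4π×0.4451²) = 0.08675 K/W
R_total = 1.529 K/W
Q = ΔT/R_total = 317/1.529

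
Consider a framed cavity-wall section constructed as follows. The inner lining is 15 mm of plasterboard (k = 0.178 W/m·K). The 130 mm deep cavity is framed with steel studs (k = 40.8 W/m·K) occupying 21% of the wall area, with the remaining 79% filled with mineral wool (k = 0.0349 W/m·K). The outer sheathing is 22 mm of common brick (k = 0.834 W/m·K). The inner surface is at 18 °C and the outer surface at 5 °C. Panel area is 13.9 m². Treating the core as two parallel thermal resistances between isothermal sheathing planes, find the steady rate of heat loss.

Q ≈ 1440 W

Sheathing layers in series; stud and cavity paths in parallel between them.
R_inner = 0.015/(0.178×13.9) = 0.006063 K/W
R_stud  = 0.13/(40.8×0.21×13.9) = 0.001092 K/W
R_cav   = 0.13/(0.0349×0.79×13.9) = 0.3392 K/W
1/R_core = 1/R_stud + 1/R_cav → R_core = 0.001088 K/W
R_outer = 0.022/(0.834×13.9) = 0.001898 K/W
R_total = 0.009048 K/W
Q = ΔT/R_total = 13/0.009048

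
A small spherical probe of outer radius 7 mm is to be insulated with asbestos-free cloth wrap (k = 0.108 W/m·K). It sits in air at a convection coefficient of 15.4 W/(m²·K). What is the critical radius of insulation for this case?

For a sphere r_cr = 2k/h = 2×0.108/15.4
r_cr = 14 mm; since the bare radius (7 mm) is below r_cr, adding a thin layer of insulation will *increase* heat loss.

r_cr ≈ 14 mm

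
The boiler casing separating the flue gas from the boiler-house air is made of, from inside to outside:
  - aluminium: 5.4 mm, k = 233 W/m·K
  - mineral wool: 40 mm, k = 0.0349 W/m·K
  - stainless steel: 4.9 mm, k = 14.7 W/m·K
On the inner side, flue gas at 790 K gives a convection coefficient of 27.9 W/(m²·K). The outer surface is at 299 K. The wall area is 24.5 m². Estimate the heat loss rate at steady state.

Q ≈ 10200 W

Treating each layer as a thermal resistance in series:
R_inner film = 1/(h_i·A) = 1/(27.9×24.5) = 0.001463 K/W
R_aluminium = L/(kA) = 0.0054/(233×24.5) = 9.46×10^-7 K/W
R_mineral wool = L/(kA) = 0.04/(0.0349×24.5) = 0.04678 K/W
R_stainless steel = L/(kA) = 0.0049/(14.7×24.5) = 1.361×10^-5 K/W
R_total = 0.04826 K/W
Q = ΔT / R_total = 491 / 0.04826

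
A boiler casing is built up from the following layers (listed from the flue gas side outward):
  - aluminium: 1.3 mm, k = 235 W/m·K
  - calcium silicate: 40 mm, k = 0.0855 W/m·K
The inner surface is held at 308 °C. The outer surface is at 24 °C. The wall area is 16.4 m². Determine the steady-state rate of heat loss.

Q ≈ 9960 W

Using the resistance-network approach (series):
R_aluminium = L/(kA) = 0.0013/(235×16.4) = 3.373×10^-7 K/W
R_calcium silicate = L/(kA) = 0.04/(0.0855×16.4) = 0.02853 K/W
R_total = 0.02853 K/W
Q = ΔT / R_total = 284 / 0.02853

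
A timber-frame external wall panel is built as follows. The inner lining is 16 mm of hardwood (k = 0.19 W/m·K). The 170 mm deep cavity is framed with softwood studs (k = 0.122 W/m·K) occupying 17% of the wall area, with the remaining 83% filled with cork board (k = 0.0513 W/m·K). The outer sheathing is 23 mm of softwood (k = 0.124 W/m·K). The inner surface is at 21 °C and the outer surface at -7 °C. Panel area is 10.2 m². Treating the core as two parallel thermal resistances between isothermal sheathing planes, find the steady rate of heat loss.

Sheathing layers in series; stud and cavity paths in parallel between them.
R_inner = 0.016/(0.19×10.2) = 0.008256 K/W
R_stud  = 0.17/(0.122×0.17×10.2) = 0.8036 K/W
R_cav   = 0.17/(0.0513×0.83×10.2) = 0.3914 K/W
1/R_core = 1/R_stud + 1/R_cav → R_core = 0.2632 K/W
R_outer = 0.023/(0.124×10.2) = 0.01818 K/W
R_total = 0.2897 K/W
Q = ΔT/R_total = 28/0.2897

Q ≈ 96.7 W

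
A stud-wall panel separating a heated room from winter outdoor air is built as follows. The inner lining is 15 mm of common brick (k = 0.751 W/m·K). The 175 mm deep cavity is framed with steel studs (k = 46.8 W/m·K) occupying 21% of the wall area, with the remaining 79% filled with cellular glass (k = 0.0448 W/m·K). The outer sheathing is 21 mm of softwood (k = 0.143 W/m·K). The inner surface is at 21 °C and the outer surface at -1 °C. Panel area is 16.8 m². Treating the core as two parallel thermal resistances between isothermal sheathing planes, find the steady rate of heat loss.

Sheathing layers in series; stud and cavity paths in parallel between them.
R_inner = 0.015/(0.751×16.8) = 0.001189 K/W
R_stud  = 0.175/(46.8×0.21×16.8) = 0.00106 K/W
R_cav   = 0.175/(0.0448×0.79×16.8) = 0.2943 K/W
1/R_core = 1/R_stud + 1/R_cav → R_core = 0.001056 K/W
R_outer = 0.021/(0.143×16.8) = 0.008741 K/W
R_total = 0.01099 K/W
Q = ΔT/R_total = 22/0.01099

Q ≈ 2000 W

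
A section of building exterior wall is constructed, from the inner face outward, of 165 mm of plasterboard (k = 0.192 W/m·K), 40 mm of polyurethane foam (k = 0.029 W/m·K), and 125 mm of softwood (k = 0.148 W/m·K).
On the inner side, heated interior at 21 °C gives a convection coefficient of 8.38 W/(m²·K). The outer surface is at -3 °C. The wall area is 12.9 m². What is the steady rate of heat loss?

Treating each layer as a thermal resistance in series:
R_inner film = 1/(h_i·A) = 1/(8.38×12.9) = 0.009251 K/W
R_plasterboard = L/(kA) = 0.165/(0.192×12.9) = 0.06662 K/W
R_polyurethane foam = L/(kA) = 0.04/(0.029×12.9) = 0.1069 K/W
R_softwood = L/(kA) = 0.125/(0.148×12.9) = 0.06547 K/W
R_total = 0.2483 K/W
Q = ΔT / R_total = 24 / 0.2483

Q ≈ 96.7 W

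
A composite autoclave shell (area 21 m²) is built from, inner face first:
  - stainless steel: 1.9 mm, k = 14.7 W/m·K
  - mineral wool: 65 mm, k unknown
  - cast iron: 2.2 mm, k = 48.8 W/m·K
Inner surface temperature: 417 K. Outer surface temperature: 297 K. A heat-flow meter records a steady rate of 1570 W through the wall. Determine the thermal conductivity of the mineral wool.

k ≈ 0.0405 W/(m·K)

Treating each layer as a thermal resistance in series:
R_stainless steel = L/(kA) = 0.0019/(14.7×21) = 6.155×10^-6 K/W
R_cast iron = L/(kA) = 0.0022/(48.8×21) = 2.147×10^-6 K/W
Sum of known resistances R_other = 8.302×10^-6 K/W
Total R = ΔT/Q = 120/1570 = 0.07643 K/W
R_mineral wool = R_total − R_other = 0.07642 K/W
k = L/(R·A) = 0.065/(0.07642×21)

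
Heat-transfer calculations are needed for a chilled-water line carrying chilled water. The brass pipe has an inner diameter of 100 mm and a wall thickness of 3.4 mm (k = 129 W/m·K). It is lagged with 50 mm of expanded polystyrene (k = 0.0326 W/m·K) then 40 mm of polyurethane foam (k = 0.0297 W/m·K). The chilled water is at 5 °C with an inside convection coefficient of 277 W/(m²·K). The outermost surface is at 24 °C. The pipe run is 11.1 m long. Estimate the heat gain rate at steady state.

Q ≈ 42.3 W

Treating each annulus and film as a series resistance:
R_inner film = 1/(h_i·2πr₁L) = 1/(277×2π×0.05×11.1) = 0.001035 K/W
R_brass pipe wall = ln(53.4/50)/(2π×129×11.1) = 7.312×10^-6 K/W
R_expanded polystyrene = ln(103.4/53.4)/(2π×0.0326×11.1) = 0.2906 K/W
R_polyurethane foam = ln(143.4/103.4)/(2π×0.0297×11.1) = 0.1579 K/W
R_total = 0.4496 K/W
Q = ΔT/R_total = 19/0.4496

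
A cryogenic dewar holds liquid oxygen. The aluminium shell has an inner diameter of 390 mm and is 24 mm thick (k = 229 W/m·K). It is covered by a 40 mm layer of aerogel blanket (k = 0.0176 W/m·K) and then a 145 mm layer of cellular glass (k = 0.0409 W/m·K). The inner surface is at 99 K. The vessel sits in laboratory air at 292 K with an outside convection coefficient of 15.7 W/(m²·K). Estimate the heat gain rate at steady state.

Spherical conduction: R = (1/r_in − 1/r_out)/(4πk) per layer; series-sum.
R_aluminium shell = (1/0.195 − 1/0.219)/(4π×229) = 1.953×10^-4 K/W
R_aerogel blanket = (1/0.219 − 1/0.259)/(4π×0.0176) = 3.189 K/W
R_cellular glass = (1/0.259 − 1/0.404)/(4π×0.0409) = 2.696 K/W
R_outer film = 1/(h·4πr_o²) = 1/(15.7×4π×0.404²) = 0.03105 K/W
R_total = 5.916 K/W
Q = ΔT/R_total = 193/5.916

Q ≈ 32.6 W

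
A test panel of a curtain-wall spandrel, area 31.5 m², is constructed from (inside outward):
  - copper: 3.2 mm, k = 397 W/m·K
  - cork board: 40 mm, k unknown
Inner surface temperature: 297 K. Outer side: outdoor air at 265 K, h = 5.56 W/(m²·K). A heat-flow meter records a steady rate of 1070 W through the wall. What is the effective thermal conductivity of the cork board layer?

k ≈ 0.0525 W/(m·K)

Thermal resistances in series:
R_copper = L/(kA) = 0.0032/(397×31.5) = 2.559×10^-7 K/W
R_outer film = 1/(h_o·A) = 1/(5.56×31.5) = 0.00571 K/W
Sum of known resistances R_other = 0.00571 K/W
Total R = ΔT/Q = 32/1070 = 0.02991 K/W
R_cork board = R_total − R_other = 0.0242 K/W
k = L/(R·A) = 0.04/(0.0242×31.5)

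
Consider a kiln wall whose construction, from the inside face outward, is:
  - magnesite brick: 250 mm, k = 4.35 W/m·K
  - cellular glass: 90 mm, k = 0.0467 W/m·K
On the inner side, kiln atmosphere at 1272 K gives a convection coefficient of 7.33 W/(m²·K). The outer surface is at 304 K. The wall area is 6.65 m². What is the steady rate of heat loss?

Q ≈ 3030 W

Treating each layer as a thermal resistance in series:
R_inner film = 1/(h_i·A) = 1/(7.33×6.65) = 0.02052 K/W
R_magnesite brick = L/(kA) = 0.25/(4.35×6.65) = 0.008642 K/W
R_cellular glass = L/(kA) = 0.09/(0.0467×6.65) = 0.2898 K/W
R_total = 0.319 K/W
Q = ΔT / R_total = 968 / 0.319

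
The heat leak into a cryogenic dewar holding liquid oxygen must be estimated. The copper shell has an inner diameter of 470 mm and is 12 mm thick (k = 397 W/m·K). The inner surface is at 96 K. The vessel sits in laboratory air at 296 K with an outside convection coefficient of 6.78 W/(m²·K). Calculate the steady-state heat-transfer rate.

Radial (spherical) resistances in series:
R_copper shell = (1/0.235 − 1/0.247)/(4π×397) = 4.144×10^-5 K/W
R_outer film = 1/(h·4πr_o²) = 1/(6.78×4π×0.247²) = 0.1924 K/W
R_total = 0.1924 K/W
Q = ΔT/R_total = 200/0.1924

Q ≈ 1040 W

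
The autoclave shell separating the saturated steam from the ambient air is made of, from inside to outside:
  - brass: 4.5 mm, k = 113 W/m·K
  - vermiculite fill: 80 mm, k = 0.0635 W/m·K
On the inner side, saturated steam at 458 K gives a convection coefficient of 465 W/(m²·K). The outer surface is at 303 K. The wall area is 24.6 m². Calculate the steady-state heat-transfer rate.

Q ≈ 3020 W

Treating each layer as a thermal resistance in series:
R_inner film = 1/(h_i·A) = 1/(465×24.6) = 8.742×10^-5 K/W
R_brass = L/(kA) = 0.0045/(113×24.6) = 1.619×10^-6 K/W
R_vermiculite fill = L/(kA) = 0.08/(0.0635×24.6) = 0.05121 K/W
R_total = 0.0513 K/W
Q = ΔT / R_total = 155 / 0.0513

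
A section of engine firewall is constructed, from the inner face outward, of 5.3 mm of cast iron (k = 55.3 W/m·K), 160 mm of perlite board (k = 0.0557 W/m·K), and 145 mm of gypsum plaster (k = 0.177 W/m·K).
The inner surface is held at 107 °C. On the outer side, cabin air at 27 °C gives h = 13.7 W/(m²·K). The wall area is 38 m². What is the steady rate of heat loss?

Q ≈ 807 W

Treating each layer as a thermal resistance in series:
R_cast iron = L/(kA) = 0.0053/(55.3×38) = 2.522×10^-6 K/W
R_perlite board = L/(kA) = 0.16/(0.0557×38) = 0.07559 K/W
R_gypsum plaster = L/(kA) = 0.145/(0.177×38) = 0.02156 K/W
R_outer film = 1/(h_o·A) = 1/(13.7×38) = 0.001921 K/W
R_total = 0.09907 K/W
Q = ΔT / R_total = 80 / 0.09907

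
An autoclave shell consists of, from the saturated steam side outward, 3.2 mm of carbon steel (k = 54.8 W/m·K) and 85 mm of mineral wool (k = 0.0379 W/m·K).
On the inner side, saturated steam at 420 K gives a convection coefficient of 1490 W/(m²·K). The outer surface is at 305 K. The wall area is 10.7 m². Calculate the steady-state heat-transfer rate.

Series thermal resistances:
R_inner film = 1/(h_i·A) = 1/(1490×10.7) = 6.272×10^-5 K/W
R_carbon steel = L/(kA) = 0.0032/(54.8×10.7) = 5.457×10^-6 K/W
R_mineral wool = L/(kA) = 0.085/(0.0379×10.7) = 0.2096 K/W
R_total = 0.2097 K/W
Q = ΔT / R_total = 115 / 0.2097

Q ≈ 548 W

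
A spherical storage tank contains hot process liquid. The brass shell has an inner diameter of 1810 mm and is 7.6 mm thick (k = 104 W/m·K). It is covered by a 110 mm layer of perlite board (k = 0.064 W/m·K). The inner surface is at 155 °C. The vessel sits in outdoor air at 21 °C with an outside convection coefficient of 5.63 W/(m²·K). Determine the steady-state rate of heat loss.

Q ≈ 837 W

For a spherical shell R = (1/r₁ − 1/r₂)/(4πk); film R = 1/(h·4πr²). In series:
R_brass shell = (1/0.905 − 1/0.9126)/(4π×104) = 7.041×10^-6 K/W
R_perlite board = (1/0.9126 − 1/1.0226)/(4π×0.064) = 0.1466 K/W
R_outer film = 1/(h·4πr_o²) = 1/(5.63×4π×1.0226²) = 0.01352 K/W
R_total = 0.1601 K/W
Q = ΔT/R_total = 134/0.1601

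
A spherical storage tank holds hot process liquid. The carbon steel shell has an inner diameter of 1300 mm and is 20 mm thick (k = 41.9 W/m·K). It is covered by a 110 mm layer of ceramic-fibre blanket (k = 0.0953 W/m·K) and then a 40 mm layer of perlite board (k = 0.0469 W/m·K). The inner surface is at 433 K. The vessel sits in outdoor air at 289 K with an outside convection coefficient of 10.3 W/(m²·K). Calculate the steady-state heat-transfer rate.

Q ≈ 491 W

Spherical conduction: R = (1/r_in − 1/r_out)/(4πk) per layer; series-sum.
R_carbon steel shell = (1/0.65 − 1/0.67)/(4π×41.9) = 8.722×10^-5 K/W
R_ceramic-fibre blanket = (1/0.67 − 1/0.78)/(4π×0.0953) = 0.1758 K/W
R_perlite board = (1/0.78 − 1/0.82)/(4π×0.0469) = 0.1061 K/W
R_outer film = 1/(h·4πr_o²) = 1/(10.3×4π×0.82²) = 0.01149 K/W
R_total = 0.2935 K/W
Q = ΔT/R_total = 144/0.2935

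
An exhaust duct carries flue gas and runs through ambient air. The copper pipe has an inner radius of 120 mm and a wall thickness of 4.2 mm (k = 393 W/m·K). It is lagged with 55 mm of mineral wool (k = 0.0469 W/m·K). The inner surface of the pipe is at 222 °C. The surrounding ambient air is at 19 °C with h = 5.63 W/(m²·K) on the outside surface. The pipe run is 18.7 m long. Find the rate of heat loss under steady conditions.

Radial resistances (cylindrical: R_cond = ln(r_o/r_i)/(2πkL), R_conv = 1/(h·2πrL)):
R_copper pipe wall = ln(124.2/120)/(2π×393×18.7) = 7.45×10^-7 K/W
R_mineral wool = ln(179.2/124.2)/(2π×0.0469×18.7) = 0.06653 K/W
R_outer film = 1/(h_o·2πr_oL) = 1/(5.63×2π×0.1792×18.7) = 0.008436 K/W
R_total = 0.07497 K/W
Q = ΔT/R_total = 203/0.07497

Q ≈ 2710 W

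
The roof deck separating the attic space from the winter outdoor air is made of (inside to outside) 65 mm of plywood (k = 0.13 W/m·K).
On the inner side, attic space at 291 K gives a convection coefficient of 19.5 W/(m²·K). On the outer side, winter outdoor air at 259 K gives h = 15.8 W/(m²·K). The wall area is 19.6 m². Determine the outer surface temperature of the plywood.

Using the resistance-network approach (series):
R_inner film = 1/(h_i·A) = 1/(19.5×19.6) = 0.002616 K/W
R_plywood = L/(kA) = 0.065/(0.13×19.6) = 0.02551 K/W
R_outer film = 1/(h_o·A) = 1/(15.8×19.6) = 0.003229 K/W
R_total = 0.03136 K/W;  Q = ΔT/R_total = 32/0.03136 = 1021 W
T_interface = T_inner − Q·ΣR(inner→interface) = 291 − 1020×0.02813

T ≈ 262 K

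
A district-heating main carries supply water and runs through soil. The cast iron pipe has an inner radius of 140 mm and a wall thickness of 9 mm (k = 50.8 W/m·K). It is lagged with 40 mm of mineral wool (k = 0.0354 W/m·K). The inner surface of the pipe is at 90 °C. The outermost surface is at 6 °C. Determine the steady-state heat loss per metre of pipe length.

Treating each annulus and film as a series resistance:
R_cast iron pipe wall = ln(149/140)/(2π×50.8×1) = 1.952×10^-4 K/W
R_mineral wool = ln(189/149)/(2π×0.0354×1) = 1.069 K/W
R_total = 1.069 K/W
Q = ΔT/R_total = 84/1.069

q′ ≈ 78.6 W/m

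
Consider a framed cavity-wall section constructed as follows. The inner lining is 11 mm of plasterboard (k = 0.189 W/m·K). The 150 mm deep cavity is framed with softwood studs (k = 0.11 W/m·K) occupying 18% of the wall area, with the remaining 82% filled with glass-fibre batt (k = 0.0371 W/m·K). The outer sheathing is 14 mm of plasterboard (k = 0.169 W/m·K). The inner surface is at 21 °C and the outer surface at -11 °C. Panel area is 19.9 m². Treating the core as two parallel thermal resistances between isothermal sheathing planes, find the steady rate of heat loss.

Q ≈ 204 W

Sheathing layers in series; stud and cavity paths in parallel between them.
R_inner = 0.011/(0.189×19.9) = 0.002925 K/W
R_stud  = 0.15/(0.11×0.18×19.9) = 0.3807 K/W
R_cav   = 0.15/(0.0371×0.82×19.9) = 0.2478 K/W
1/R_core = 1/R_stud + 1/R_cav → R_core = 0.1501 K/W
R_outer = 0.014/(0.169×19.9) = 0.004163 K/W
R_total = 0.1572 K/W
Q = ΔT/R_total = 32/0.1572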